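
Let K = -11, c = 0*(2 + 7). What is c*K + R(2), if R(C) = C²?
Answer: 4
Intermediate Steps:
c = 0 (c = 0*9 = 0)
c*K + R(2) = 0*(-11) + 2² = 0 + 4 = 4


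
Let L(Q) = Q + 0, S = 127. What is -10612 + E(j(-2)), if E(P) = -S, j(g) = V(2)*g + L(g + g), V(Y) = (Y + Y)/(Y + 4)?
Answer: -10739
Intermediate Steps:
L(Q) = Q
V(Y) = 2*Y/(4 + Y) (V(Y) = (2*Y)/(4 + Y) = 2*Y/(4 + Y))
j(g) = 8*g/3 (j(g) = (2*2/(4 + 2))*g + (g + g) = (2*2/6)*g + 2*g = (2*2*(⅙))*g + 2*g = 2*g/3 + 2*g = 8*g/3)
E(P) = -127 (E(P) = -1*127 = -127)
-10612 + E(j(-2)) = -10612 - 127 = -10739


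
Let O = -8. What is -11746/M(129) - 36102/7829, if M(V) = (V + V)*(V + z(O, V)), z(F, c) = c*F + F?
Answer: -4196691221/920056251 ≈ -4.5613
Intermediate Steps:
z(F, c) = F + F*c (z(F, c) = F*c + F = F + F*c)
M(V) = 2*V*(-8 - 7*V) (M(V) = (V + V)*(V - 8*(1 + V)) = (2*V)*(V + (-8 - 8*V)) = (2*V)*(-8 - 7*V) = 2*V*(-8 - 7*V))
-11746/M(129) - 36102/7829 = -11746*1/(258*(-8 - 7*129)) - 36102/7829 = -11746*1/(258*(-8 - 903)) - 36102*1/7829 = -11746/(2*129*(-911)) - 36102/7829 = -11746/(-235038) - 36102/7829 = -11746*(-1/235038) - 36102/7829 = 5873/117519 - 36102/7829 = -4196691221/920056251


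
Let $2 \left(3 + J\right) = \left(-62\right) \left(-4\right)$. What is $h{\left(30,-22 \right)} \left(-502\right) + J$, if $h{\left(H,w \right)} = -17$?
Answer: $8655$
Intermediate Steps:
$J = 121$ ($J = -3 + \frac{\left(-62\right) \left(-4\right)}{2} = -3 + \frac{1}{2} \cdot 248 = -3 + 124 = 121$)
$h{\left(30,-22 \right)} \left(-502\right) + J = \left(-17\right) \left(-502\right) + 121 = 8534 + 121 = 8655$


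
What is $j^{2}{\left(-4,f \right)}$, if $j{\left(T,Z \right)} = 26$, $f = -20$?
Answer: $676$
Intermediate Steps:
$j^{2}{\left(-4,f \right)} = 26^{2} = 676$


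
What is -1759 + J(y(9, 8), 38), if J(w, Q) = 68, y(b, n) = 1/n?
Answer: -1691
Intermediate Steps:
-1759 + J(y(9, 8), 38) = -1759 + 68 = -1691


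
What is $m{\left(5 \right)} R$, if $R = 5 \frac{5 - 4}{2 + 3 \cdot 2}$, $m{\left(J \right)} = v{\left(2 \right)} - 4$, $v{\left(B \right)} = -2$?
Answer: $- \frac{15}{4} \approx -3.75$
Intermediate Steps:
$m{\left(J \right)} = -6$ ($m{\left(J \right)} = -2 - 4 = -6$)
$R = \frac{5}{8}$ ($R = 5 \cdot 1 \frac{1}{2 + 6} = 5 \cdot 1 \cdot \frac{1}{8} = 5 \cdot \frac{1}{8} = \frac{5}{8} \approx 0.625$)
$m{\left(5 \right)} R = \left(-6\right) \frac{5}{8} = - \frac{15}{4}$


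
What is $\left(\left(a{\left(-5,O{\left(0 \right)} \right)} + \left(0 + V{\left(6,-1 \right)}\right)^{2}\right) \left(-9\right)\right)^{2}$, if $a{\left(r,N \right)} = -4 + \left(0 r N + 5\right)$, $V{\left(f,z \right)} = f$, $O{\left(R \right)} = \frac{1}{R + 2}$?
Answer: $110889$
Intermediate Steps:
$O{\left(R \right)} = \frac{1}{2 + R}$
$a{\left(r,N \right)} = 1$ ($a{\left(r,N \right)} = -4 + \left(0 N + 5\right) = -4 + \left(0 + 5\right) = -4 + 5 = 1$)
$\left(\left(a{\left(-5,O{\left(0 \right)} \right)} + \left(0 + V{\left(6,-1 \right)}\right)^{2}\right) \left(-9\right)\right)^{2} = \left(\left(1 + \left(0 + 6\right)^{2}\right) \left(-9\right)\right)^{2} = \left(\left(1 + 6^{2}\right) \left(-9\right)\right)^{2} = \left(\left(1 + 36\right) \left(-9\right)\right)^{2} = \left(37 \left(-9\right)\right)^{2} = \left(-333\right)^{2} = 110889$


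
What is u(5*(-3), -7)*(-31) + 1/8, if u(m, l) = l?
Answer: 1737/8 ≈ 217.13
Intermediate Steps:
u(5*(-3), -7)*(-31) + 1/8 = -7*(-31) + 1/8 = 217 + ⅛ = 1737/8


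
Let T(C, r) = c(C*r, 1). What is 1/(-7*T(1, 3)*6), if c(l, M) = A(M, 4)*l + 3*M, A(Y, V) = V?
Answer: -1/630 ≈ -0.0015873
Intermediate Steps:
c(l, M) = 3*M + 4*l (c(l, M) = 4*l + 3*M = 3*M + 4*l)
T(C, r) = 3 + 4*C*r (T(C, r) = 3*1 + 4*(C*r) = 3 + 4*C*r)
1/(-7*T(1, 3)*6) = 1/(-7*(3 + 4*1*3)*6) = 1/(-7*(3 + 12)*6) = 1/(-7*15*6) = 1/(-105*6) = 1/(-630) = -1/630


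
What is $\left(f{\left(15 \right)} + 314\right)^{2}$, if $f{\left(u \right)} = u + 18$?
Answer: $120409$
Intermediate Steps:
$f{\left(u \right)} = 18 + u$
$\left(f{\left(15 \right)} + 314\right)^{2} = \left(\left(18 + 15\right) + 314\right)^{2} = \left(33 + 314\right)^{2} = 347^{2} = 120409$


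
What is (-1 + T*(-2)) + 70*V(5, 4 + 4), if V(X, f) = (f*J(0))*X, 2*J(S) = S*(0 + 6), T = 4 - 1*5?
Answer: 1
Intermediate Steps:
T = -1 (T = 4 - 5 = -1)
J(S) = 3*S (J(S) = (S*(0 + 6))/2 = (S*6)/2 = (6*S)/2 = 3*S)
V(X, f) = 0 (V(X, f) = (f*(3*0))*X = (f*0)*X = 0*X = 0)
(-1 + T*(-2)) + 70*V(5, 4 + 4) = (-1 - 1*(-2)) + 70*0 = (-1 + 2) + 0 = 1 + 0 = 1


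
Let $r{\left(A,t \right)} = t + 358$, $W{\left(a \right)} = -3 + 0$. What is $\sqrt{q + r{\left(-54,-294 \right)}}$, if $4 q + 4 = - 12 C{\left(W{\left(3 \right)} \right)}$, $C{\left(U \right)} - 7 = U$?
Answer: $\sqrt{51} \approx 7.1414$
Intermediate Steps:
$W{\left(a \right)} = -3$
$C{\left(U \right)} = 7 + U$
$r{\left(A,t \right)} = 358 + t$
$q = -13$ ($q = -1 + \frac{\left(-12\right) \left(7 - 3\right)}{4} = -1 + \frac{\left(-12\right) 4}{4} = -1 + \frac{1}{4} \left(-48\right) = -1 - 12 = -13$)
$\sqrt{q + r{\left(-54,-294 \right)}} = \sqrt{-13 + \left(358 - 294\right)} = \sqrt{-13 + 64} = \sqrt{51}$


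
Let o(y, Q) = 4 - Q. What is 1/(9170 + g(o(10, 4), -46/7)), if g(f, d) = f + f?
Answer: 1/9170 ≈ 0.00010905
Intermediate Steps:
g(f, d) = 2*f
1/(9170 + g(o(10, 4), -46/7)) = 1/(9170 + 2*(4 - 1*4)) = 1/(9170 + 2*(4 - 4)) = 1/(9170 + 2*0) = 1/(9170 + 0) = 1/9170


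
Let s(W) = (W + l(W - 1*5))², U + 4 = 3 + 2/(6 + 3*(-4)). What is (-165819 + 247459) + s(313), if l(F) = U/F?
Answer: 9583971244/53361 ≈ 1.7961e+5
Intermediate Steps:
U = -4/3 (U = -4 + (3 + 2/(6 + 3*(-4))) = -4 + (3 + 2/(6 - 12)) = -4 + (3 + 2/(-6)) = -4 + (3 + 2*(-⅙)) = -4 + (3 - ⅓) = -4 + 8/3 = -4/3 ≈ -1.3333)
l(F) = -4/(3*F)
s(W) = (W - 4/(3*(-5 + W)))² (s(W) = (W - 4/(3*(W - 1*5)))² = (W - 4/(3*(W - 5)))² = (W - 4/(3*(-5 + W)))²)
(-165819 + 247459) + s(313) = (-165819 + 247459) + (313 - 4/(3*(-5 + 313)))² = 81640 + (313 - 4/3/308)² = 81640 + (313 - 4/3*1/308)² = 81640 + (313 - 1/231)² = 81640 + (72302/231)² = 81640 + 5227579204/53361 = 9583971244/53361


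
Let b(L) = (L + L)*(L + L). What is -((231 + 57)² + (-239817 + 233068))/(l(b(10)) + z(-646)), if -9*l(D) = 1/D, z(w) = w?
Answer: 274302000/2325601 ≈ 117.95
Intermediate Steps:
b(L) = 4*L² (b(L) = (2*L)*(2*L) = 4*L²)
l(D) = -1/(9*D)
-((231 + 57)² + (-239817 + 233068))/(l(b(10)) + z(-646)) = -((231 + 57)² + (-239817 + 233068))/(-1/(9*(4*10²)) - 646) = -(288² - 6749)/(-1/(9*(4*100)) - 646) = -(82944 - 6749)/(-⅑/400 - 646) = -76195/(-⅑*1/400 - 646) = -76195/(-1/3600 - 646) = -76195/(-2325601/3600) = -76195*(-3600)/2325601 = -1*(-274302000/2325601) = 274302000/2325601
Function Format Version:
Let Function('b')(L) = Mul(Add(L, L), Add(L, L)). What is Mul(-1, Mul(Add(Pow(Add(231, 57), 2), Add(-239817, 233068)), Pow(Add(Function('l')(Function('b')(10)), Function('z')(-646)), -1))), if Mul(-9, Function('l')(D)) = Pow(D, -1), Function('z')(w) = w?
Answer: Rational(274302000, 2325601) ≈ 117.95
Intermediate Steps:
Function('b')(L) = Mul(4, Pow(L, 2)) (Function('b')(L) = Mul(Mul(2, L), Mul(2, L)) = Mul(4, Pow(L, 2)))
Function('l')(D) = Mul(Rational(-1, 9), Pow(D, -1))
Mul(-1, Mul(Add(Pow(Add(231, 57), 2), Add(-239817, 233068)), Pow(Add(Function('l')(Function('b')(10)), Function('z')(-646)), -1))) = Mul(-1, Mul(Add(Pow(Add(231, 57), 2), Add(-239817, 233068)), Pow(Add(Mul(Rational(-1, 9), Pow(Mul(4, Pow(10, 2)), -1)), -646), -1))) = Mul(-1, Mul(Add(Pow(288, 2), -6749), Pow(Add(Mul(Rational(-1, 9), Pow(Mul(4, 100), -1)), -646), -1))) = Mul(-1, Mul(Add(82944, -6749), Pow(Add(Mul(Rational(-1, 9), Pow(400, -1)), -646), -1))) = Mul(-1, Mul(76195, Pow(Add(Mul(Rational(-1, 9), Rational(1, 400)), -646), -1))) = Mul(-1, Mul(76195, Pow(Add(Rational(-1, 3600), -646), -1))) = Mul(-1, Mul(76195, Pow(Rational(-2325601, 3600), -1))) = Mul(-1, Mul(76195, Rational(-3600, 2325601))) = Mul(-1, Rational(-274302000, 2325601)) = Rational(274302000, 2325601)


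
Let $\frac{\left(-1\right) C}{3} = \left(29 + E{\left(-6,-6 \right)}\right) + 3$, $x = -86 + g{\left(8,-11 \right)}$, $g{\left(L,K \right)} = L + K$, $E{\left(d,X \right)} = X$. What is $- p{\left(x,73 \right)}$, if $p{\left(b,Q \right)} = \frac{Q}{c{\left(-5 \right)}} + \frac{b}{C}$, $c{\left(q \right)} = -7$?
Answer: $\frac{5071}{546} \approx 9.2876$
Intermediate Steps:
$g{\left(L,K \right)} = K + L$
$x = -89$ ($x = -86 + \left(-11 + 8\right) = -86 - 3 = -89$)
$C = -78$ ($C = - 3 \left(\left(29 - 6\right) + 3\right) = - 3 \left(23 + 3\right) = \left(-3\right) 26 = -78$)
$p{\left(b,Q \right)} = - \frac{Q}{7} - \frac{b}{78}$ ($p{\left(b,Q \right)} = \frac{Q}{-7} + \frac{b}{-78} = Q \left(- \frac{1}{7}\right) + b \left(- \frac{1}{78}\right) = - \frac{Q}{7} - \frac{b}{78}$)
$- p{\left(x,73 \right)} = - (\left(- \frac{1}{7}\right) 73 - - \frac{89}{78}) = - (- \frac{73}{7} + \frac{89}{78}) = \left(-1\right) \left(- \frac{5071}{546}\right) = \frac{5071}{546}$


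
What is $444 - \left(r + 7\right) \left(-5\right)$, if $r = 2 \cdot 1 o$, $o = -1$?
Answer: $469$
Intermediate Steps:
$r = -2$ ($r = 2 \cdot 1 \left(-1\right) = 2 \left(-1\right) = -2$)
$444 - \left(r + 7\right) \left(-5\right) = 444 - \left(-2 + 7\right) \left(-5\right) = 444 - 5 \left(-5\right) = 444 - -25 = 444 + 25 = 469$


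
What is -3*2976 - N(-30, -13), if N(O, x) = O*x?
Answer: -9318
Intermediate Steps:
-3*2976 - N(-30, -13) = -3*2976 - (-30)*(-13) = -8928 - 1*390 = -8928 - 390 = -9318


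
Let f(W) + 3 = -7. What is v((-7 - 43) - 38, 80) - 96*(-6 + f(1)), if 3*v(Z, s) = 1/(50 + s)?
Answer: 599041/390 ≈ 1536.0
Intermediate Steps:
v(Z, s) = 1/(3*(50 + s))
f(W) = -10 (f(W) = -3 - 7 = -10)
v((-7 - 43) - 38, 80) - 96*(-6 + f(1)) = 1/(3*(50 + 80)) - 96*(-6 - 10) = (⅓)/130 - 96*(-16) = (⅓)*(1/130) + 1536 = 1/390 + 1536 = 599041/390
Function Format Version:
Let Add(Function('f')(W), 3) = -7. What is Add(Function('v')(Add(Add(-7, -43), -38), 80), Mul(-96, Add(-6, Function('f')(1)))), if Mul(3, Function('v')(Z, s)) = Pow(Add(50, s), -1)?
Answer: Rational(599041, 390) ≈ 1536.0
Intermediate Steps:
Function('v')(Z, s) = Mul(Rational(1, 3), Pow(Add(50, s), -1))
Function('f')(W) = -10 (Function('f')(W) = Add(-3, -7) = -10)
Add(Function('v')(Add(Add(-7, -43), -38), 80), Mul(-96, Add(-6, Function('f')(1)))) = Add(Mul(Rational(1, 3), Pow(Add(50, 80), -1)), Mul(-96, Add(-6, -10))) = Add(Mul(Rational(1, 3), Pow(130, -1)), Mul(-96, -16)) = Add(Mul(Rational(1, 3), Rational(1, 130)), 1536) = Add(Rational(1, 390), 1536) = Rational(599041, 390)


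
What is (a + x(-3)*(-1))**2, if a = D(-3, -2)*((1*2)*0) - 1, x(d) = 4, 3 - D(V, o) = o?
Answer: 25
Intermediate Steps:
D(V, o) = 3 - o
a = -1 (a = (3 - 1*(-2))*((1*2)*0) - 1 = (3 + 2)*(2*0) - 1 = 5*0 - 1 = 0 - 1 = -1)
(a + x(-3)*(-1))**2 = (-1 + 4*(-1))**2 = (-1 - 4)**2 = (-5)**2 = 25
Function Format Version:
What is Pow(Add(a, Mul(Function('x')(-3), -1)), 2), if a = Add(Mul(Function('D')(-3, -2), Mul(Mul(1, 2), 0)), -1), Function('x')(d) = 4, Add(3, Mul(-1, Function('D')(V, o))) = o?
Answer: 25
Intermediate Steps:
Function('D')(V, o) = Add(3, Mul(-1, o))
a = -1 (a = Add(Mul(Add(3, Mul(-1, -2)), Mul(Mul(1, 2), 0)), -1) = Add(Mul(Add(3, 2), Mul(2, 0)), -1) = Add(Mul(5, 0), -1) = Add(0, -1) = -1)
Pow(Add(a, Mul(Function('x')(-3), -1)), 2) = Pow(Add(-1, Mul(4, -1)), 2) = Pow(Add(-1, -4), 2) = Pow(-5, 2) = 25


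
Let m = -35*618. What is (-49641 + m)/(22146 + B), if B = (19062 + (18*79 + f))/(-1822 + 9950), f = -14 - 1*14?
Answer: -72411336/22502893 ≈ -3.2179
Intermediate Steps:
f = -28 (f = -14 - 14 = -28)
m = -21630
B = 2557/1016 (B = (19062 + (18*79 - 28))/(-1822 + 9950) = (19062 + (1422 - 28))/8128 = (19062 + 1394)*(1/8128) = 20456*(1/8128) = 2557/1016 ≈ 2.5167)
(-49641 + m)/(22146 + B) = (-49641 - 21630)/(22146 + 2557/1016) = -71271/22502893/1016 = -71271*1016/22502893 = -72411336/22502893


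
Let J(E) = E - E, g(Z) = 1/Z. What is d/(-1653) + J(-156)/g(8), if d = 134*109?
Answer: -14606/1653 ≈ -8.8361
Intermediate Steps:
d = 14606
J(E) = 0
d/(-1653) + J(-156)/g(8) = 14606/(-1653) + 0/(1/8) = 14606*(-1/1653) + 0/(1/8) = -14606/1653 + 0*8 = -14606/1653 + 0 = -14606/1653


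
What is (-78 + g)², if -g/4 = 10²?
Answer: 228484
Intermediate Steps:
g = -400 (g = -4*10² = -4*100 = -400)
(-78 + g)² = (-78 - 400)² = (-478)² = 228484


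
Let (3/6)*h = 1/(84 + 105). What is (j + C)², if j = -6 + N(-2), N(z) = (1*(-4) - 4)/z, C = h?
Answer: 141376/35721 ≈ 3.9578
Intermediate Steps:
h = 2/189 (h = 2/(84 + 105) = 2/189 ≈ 0.010582)
C = 2/189 ≈ 0.010582
N(z) = -8/z (N(z) = (-4 - 4)/z = -8/z)
j = -2 (j = -6 - 8/(-2) = -6 - 8*(-½) = -6 + 4 = -2)
(j + C)² = (-2 + 2/189)² = (-376/189)² = 141376/35721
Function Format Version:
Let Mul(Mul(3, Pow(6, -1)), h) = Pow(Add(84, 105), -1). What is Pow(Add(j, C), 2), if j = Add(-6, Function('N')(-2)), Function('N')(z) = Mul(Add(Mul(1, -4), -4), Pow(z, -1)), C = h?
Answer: Rational(141376, 35721) ≈ 3.9578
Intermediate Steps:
h = Rational(2, 189) (h = Mul(2, Pow(Add(84, 105), -1)) = Mul(2, Pow(189, -1)) = Mul(2, Rational(1, 189)) = Rational(2, 189) ≈ 0.010582)
C = Rational(2, 189) ≈ 0.010582
Function('N')(z) = Mul(-8, Pow(z, -1)) (Function('N')(z) = Mul(Add(-4, -4), Pow(z, -1)) = Mul(-8, Pow(z, -1)))
j = -2 (j = Add(-6, Mul(-8, Pow(-2, -1))) = Add(-6, Mul(-8, Rational(-1, 2))) = Add(-6, 4) = -2)
Pow(Add(j, C), 2) = Pow(Add(-2, Rational(2, 189)), 2) = Pow(Rational(-376, 189), 2) = Rational(141376, 35721)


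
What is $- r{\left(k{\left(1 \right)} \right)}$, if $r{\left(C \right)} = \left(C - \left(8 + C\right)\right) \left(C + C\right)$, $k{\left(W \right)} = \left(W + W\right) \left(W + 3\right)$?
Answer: $128$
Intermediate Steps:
$k{\left(W \right)} = 2 W \left(3 + W\right)$
$r{\left(C \right)} = - 16 C$ ($r{\left(C \right)} = - 8 \cdot 2 C = - 16 C$)
$- r{\left(k{\left(1 \right)} \right)} = - \left(-16\right) 2 \cdot 1 \left(3 + 1\right) = - \left(-16\right) 2 \cdot 1 \cdot 4 = - \left(-16\right) 8 = \left(-1\right) \left(-128\right) = 128$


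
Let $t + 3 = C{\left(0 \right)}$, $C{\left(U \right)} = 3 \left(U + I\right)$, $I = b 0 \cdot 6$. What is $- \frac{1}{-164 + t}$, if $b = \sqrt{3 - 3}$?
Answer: $\frac{1}{167} \approx 0.005988$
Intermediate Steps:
$b = 0$ ($b = \sqrt{0} = 0$)
$I = 0$ ($I = 0 \cdot 0 \cdot 6 = 0 \cdot 6 = 0$)
$C{\left(U \right)} = 3 U$ ($C{\left(U \right)} = 3 \left(U + 0\right) = 3 U$)
$t = -3$ ($t = -3 + 3 \cdot 0 = -3 + 0 = -3$)
$- \frac{1}{-164 + t} = - \frac{1}{-164 - 3} = - \frac{1}{-167} = \left(-1\right) \left(- \frac{1}{167}\right) = \frac{1}{167}$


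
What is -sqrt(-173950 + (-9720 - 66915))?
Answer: -I*sqrt(250585) ≈ -500.58*I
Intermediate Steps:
-sqrt(-173950 + (-9720 - 66915)) = -sqrt(-173950 - 76635) = -sqrt(-250585) = -I*sqrt(250585)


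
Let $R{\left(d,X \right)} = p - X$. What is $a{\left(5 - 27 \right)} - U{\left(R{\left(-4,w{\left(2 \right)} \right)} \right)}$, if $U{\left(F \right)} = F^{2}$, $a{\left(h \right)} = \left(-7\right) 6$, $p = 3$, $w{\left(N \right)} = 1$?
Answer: $-46$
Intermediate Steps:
$a{\left(h \right)} = -42$
$R{\left(d,X \right)} = 3 - X$
$a{\left(5 - 27 \right)} - U{\left(R{\left(-4,w{\left(2 \right)} \right)} \right)} = -42 - \left(3 - 1\right)^{2} = -42 - 2^{2} = -42 - 4 = -46$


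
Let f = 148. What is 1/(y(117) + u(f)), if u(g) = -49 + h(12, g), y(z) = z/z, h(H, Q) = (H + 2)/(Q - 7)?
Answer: -141/6754 ≈ -0.020877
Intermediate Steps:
h(H, Q) = (2 + H)/(-7 + Q)
y(z) = 1
u(g) = -49 + 14/(-7 + g) (u(g) = -49 + (2 + 12)/(-7 + g) = -49 + 14/(-7 + g))
1/(y(117) + u(f)) = 1/(1 + 7*(51 - 7*148)/(-7 + 148)) = 1/(1 + 7*(51 - 1036)/141) = 1/(1 + 7*(1/141)*(-985)) = 1/(1 - 6895/141) = 1/(-6754/141) = -141/6754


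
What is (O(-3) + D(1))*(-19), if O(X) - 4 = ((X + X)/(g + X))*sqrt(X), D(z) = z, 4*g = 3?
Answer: -95 - 152*I*sqrt(3)/3 ≈ -95.0 - 87.757*I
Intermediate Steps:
g = 3/4 (g = (1/4)*3 = 3/4 ≈ 0.75000)
O(X) = 4 + 2*X**(3/2)/(3/4 + X) (O(X) = 4 + ((X + X)/(3/4 + X))*sqrt(X) = 4 + ((2*X)/(3/4 + X))*sqrt(X) = 4 + (2*X/(3/4 + X))*sqrt(X) = 4 + 2*X**(3/2)/(3/4 + X))
(O(-3) + D(1))*(-19) = (4*(3 + 2*(-3)**(3/2) + 4*(-3))/(3 + 4*(-3)) + 1)*(-19) = (4*(3 + 2*(-3*I*sqrt(3)) - 12)/(3 - 12) + 1)*(-19) = (4*(3 - 6*I*sqrt(3) - 12)/(-9) + 1)*(-19) = (4*(-1/9)*(-9 - 6*I*sqrt(3)) + 1)*(-19) = ((4 + 8*I*sqrt(3)/3) + 1)*(-19) = (5 + 8*I*sqrt(3)/3)*(-19) = -95 - 152*I*sqrt(3)/3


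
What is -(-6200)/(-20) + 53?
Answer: -257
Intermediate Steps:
-(-6200)/(-20) + 53 = -(-6200)*(-1)/20 + 53 = -100*31/10 + 53 = -310 + 53 = -257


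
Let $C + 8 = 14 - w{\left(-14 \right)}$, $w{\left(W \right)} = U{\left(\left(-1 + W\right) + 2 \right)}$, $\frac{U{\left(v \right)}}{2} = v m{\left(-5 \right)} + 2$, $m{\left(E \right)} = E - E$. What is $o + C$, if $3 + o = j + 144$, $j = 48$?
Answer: $191$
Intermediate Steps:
$m{\left(E \right)} = 0$
$U{\left(v \right)} = 4$ ($U{\left(v \right)} = 2 \left(v 0 + 2\right) = 2 \left(0 + 2\right) = 2 \cdot 2 = 4$)
$w{\left(W \right)} = 4$
$C = 2$ ($C = -8 + \left(14 - 4\right) = -8 + 10 = 2$)
$o = 189$ ($o = -3 + \left(48 + 144\right) = -3 + 192 = 189$)
$o + C = 189 + 2 = 191$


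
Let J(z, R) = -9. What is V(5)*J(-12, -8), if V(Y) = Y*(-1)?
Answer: 45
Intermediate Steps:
V(Y) = -Y
V(5)*J(-12, -8) = -1*5*(-9) = -5*(-9) = 45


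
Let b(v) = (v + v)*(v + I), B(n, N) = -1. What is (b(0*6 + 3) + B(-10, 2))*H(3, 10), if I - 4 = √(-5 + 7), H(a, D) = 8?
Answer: 328 + 48*√2 ≈ 395.88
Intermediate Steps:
I = 4 + √2 (I = 4 + √(-5 + 7) = 4 + √2 ≈ 5.4142)
b(v) = 2*v*(4 + v + √2) (b(v) = (v + v)*(v + (4 + √2)) = (2*v)*(4 + v + √2) = 2*v*(4 + v + √2))
(b(0*6 + 3) + B(-10, 2))*H(3, 10) = (2*(0*6 + 3)*(4 + (0*6 + 3) + √2) - 1)*8 = (2*(0 + 3)*(4 + (0 + 3) + √2) - 1)*8 = (2*3*(4 + 3 + √2) - 1)*8 = (2*3*(7 + √2) - 1)*8 = ((42 + 6*√2) - 1)*8 = (41 + 6*√2)*8 = 328 + 48*√2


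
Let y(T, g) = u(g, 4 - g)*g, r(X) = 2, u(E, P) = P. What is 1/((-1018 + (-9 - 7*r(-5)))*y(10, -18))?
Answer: 1/412236 ≈ 2.4258e-6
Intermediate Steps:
y(T, g) = g*(4 - g) (y(T, g) = (4 - g)*g = g*(4 - g))
1/((-1018 + (-9 - 7*r(-5)))*y(10, -18)) = 1/((-1018 + (-9 - 7*2))*(-18*(4 - 1*(-18)))) = 1/((-1018 + (-9 - 14))*(-18*(4 + 18))) = 1/((-1018 - 23)*(-18*22)) = 1/(-1041*(-396)) = 1/412236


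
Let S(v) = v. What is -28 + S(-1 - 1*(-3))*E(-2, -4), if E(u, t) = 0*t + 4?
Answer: -20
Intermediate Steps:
E(u, t) = 4 (E(u, t) = 0 + 4 = 4)
-28 + S(-1 - 1*(-3))*E(-2, -4) = -28 + (-1 - 1*(-3))*4 = -28 + (-1 + 3)*4 = -28 + 2*4 = -28 + 8 = -20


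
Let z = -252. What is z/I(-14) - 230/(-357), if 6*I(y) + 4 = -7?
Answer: 542314/3927 ≈ 138.10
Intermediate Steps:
I(y) = -11/6 (I(y) = -2/3 + (1/6)*(-7) = -2/3 - 7/6 = -11/6)
z/I(-14) - 230/(-357) = -252/(-11/6) - 230/(-357) = -252*(-6/11) - 230*(-1/357) = 1512/11 + 230/357 = 542314/3927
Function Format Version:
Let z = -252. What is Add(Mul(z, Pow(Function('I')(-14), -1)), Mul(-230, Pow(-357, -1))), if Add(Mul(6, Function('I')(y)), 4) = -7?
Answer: Rational(542314, 3927) ≈ 138.10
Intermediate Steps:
Function('I')(y) = Rational(-11, 6) (Function('I')(y) = Add(Rational(-2, 3), Mul(Rational(1, 6), -7)) = Add(Rational(-2, 3), Rational(-7, 6)) = Rational(-11, 6))
Add(Mul(z, Pow(Function('I')(-14), -1)), Mul(-230, Pow(-357, -1))) = Add(Mul(-252, Pow(Rational(-11, 6), -1)), Mul(-230, Pow(-357, -1))) = Add(Mul(-252, Rational(-6, 11)), Mul(-230, Rational(-1, 357))) = Add(Rational(1512, 11), Rational(230, 357)) = Rational(542314, 3927)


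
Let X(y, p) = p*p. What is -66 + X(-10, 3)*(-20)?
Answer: -246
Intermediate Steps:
X(y, p) = p²
-66 + X(-10, 3)*(-20) = -66 + 3²*(-20) = -66 + 9*(-20) = -66 - 180 = -246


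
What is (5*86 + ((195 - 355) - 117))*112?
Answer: 17136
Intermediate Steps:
(5*86 + ((195 - 355) - 117))*112 = (430 + (-160 - 117))*112 = (430 - 277)*112 = 153*112 = 17136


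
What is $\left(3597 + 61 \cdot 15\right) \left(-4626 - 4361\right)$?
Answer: $-40549344$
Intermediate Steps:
$\left(3597 + 61 \cdot 15\right) \left(-4626 - 4361\right) = \left(3597 + 915\right) \left(-8987\right) = 4512 \left(-8987\right) = -40549344$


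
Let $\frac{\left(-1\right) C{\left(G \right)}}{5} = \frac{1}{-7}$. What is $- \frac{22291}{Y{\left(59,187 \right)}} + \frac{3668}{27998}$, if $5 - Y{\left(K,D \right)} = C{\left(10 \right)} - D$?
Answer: $- \frac{2181906237}{18744661} \approx -116.4$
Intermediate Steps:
$C{\left(G \right)} = \frac{5}{7}$ ($C{\left(G \right)} = - \frac{5}{-7} = \left(-5\right) \left(- \frac{1}{7}\right) = \frac{5}{7}$)
$Y{\left(K,D \right)} = \frac{30}{7} + D$ ($Y{\left(K,D \right)} = 5 - \left(\frac{5}{7} - D\right) = 5 + \left(- \frac{5}{7} + D\right) = \frac{30}{7} + D$)
$- \frac{22291}{Y{\left(59,187 \right)}} + \frac{3668}{27998} = - \frac{22291}{\frac{30}{7} + 187} + \frac{3668}{27998} = - \frac{22291}{\frac{1339}{7}} + 3668 \cdot \frac{1}{27998} = \left(-22291\right) \frac{7}{1339} + \frac{1834}{13999} = - \frac{156037}{1339} + \frac{1834}{13999} = - \frac{2181906237}{18744661}$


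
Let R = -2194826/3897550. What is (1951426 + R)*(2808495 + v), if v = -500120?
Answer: 351139765578225895/77951 ≈ 4.5046e+12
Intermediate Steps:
R = -1097413/1948775 (R = -2194826*1/3897550 = -1097413/1948775 ≈ -0.56313)
(1951426 + R)*(2808495 + v) = (1951426 - 1097413/1948775)*(2808495 - 500120) = (3802889105737/1948775)*2308375 = 351139765578225895/77951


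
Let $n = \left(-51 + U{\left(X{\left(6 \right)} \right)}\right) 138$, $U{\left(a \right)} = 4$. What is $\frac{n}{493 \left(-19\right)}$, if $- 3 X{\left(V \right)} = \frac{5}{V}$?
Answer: $\frac{6486}{9367} \approx 0.69243$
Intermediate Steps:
$X{\left(V \right)} = - \frac{5}{3 V}$ ($X{\left(V \right)} = - \frac{5 \frac{1}{V}}{3} = - \frac{5}{3 V}$)
$n = -6486$ ($n = \left(-51 + 4\right) 138 = \left(-47\right) 138 = -6486$)
$\frac{n}{493 \left(-19\right)} = - \frac{6486}{493 \left(-19\right)} = - \frac{6486}{-9367} = \left(-6486\right) \left(- \frac{1}{9367}\right) = \frac{6486}{9367}$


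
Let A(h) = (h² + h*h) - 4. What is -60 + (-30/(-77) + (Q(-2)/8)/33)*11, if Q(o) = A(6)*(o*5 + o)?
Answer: -628/7 ≈ -89.714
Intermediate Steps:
A(h) = -4 + 2*h² (A(h) = (h² + h²) - 4 = 2*h² - 4 = -4 + 2*h²)
Q(o) = 408*o (Q(o) = (-4 + 2*6²)*(o*5 + o) = (-4 + 2*36)*(5*o + o) = (-4 + 72)*(6*o) = 68*(6*o) = 408*o)
-60 + (-30/(-77) + (Q(-2)/8)/33)*11 = -60 + (-30/(-77) + ((408*(-2))/8)/33)*11 = -60 + (-30*(-1/77) - 816*⅛*(1/33))*11 = -60 + (30/77 - 102*1/33)*11 = -60 + (30/77 - 34/11)*11 = -60 - 208/77*11 = -60 - 208/7 = -628/7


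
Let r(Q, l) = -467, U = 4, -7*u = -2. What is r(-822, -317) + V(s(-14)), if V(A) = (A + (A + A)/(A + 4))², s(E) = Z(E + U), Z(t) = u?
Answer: -5146739/11025 ≈ -466.82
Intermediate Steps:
u = 2/7 (u = -⅐*(-2) = 2/7 ≈ 0.28571)
Z(t) = 2/7
s(E) = 2/7
V(A) = (A + 2*A/(4 + A))² (V(A) = (A + (2*A)/(4 + A))² = (A + 2*A/(4 + A))²)
r(-822, -317) + V(s(-14)) = -467 + (2/7)²*(6 + 2/7)²/(4 + 2/7)² = -467 + 4*(44/7)²/(49*(30/7)²) = -467 + (4/49)*(49/900)*(1936/49) = -467 + 1936/11025 = -5146739/11025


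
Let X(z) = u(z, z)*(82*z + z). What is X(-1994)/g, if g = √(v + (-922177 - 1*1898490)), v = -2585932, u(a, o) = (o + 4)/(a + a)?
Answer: 82585*I*√5406599/5406599 ≈ 35.517*I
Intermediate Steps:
u(a, o) = (4 + o)/(2*a) (u(a, o) = (4 + o)/((2*a)) = (4 + o)*(1/(2*a)) = (4 + o)/(2*a))
X(z) = 166 + 83*z/2 (X(z) = ((4 + z)/(2*z))*(82*z + z) = ((4 + z)/(2*z))*(83*z) = 166 + 83*z/2)
g = I*√5406599 (g = √(-2585932 + (-922177 - 1*1898490)) = √(-2585932 + (-922177 - 1898490)) = √(-2585932 - 2820667) = √(-5406599) = I*√5406599 ≈ 2325.2*I)
X(-1994)/g = (166 + (83/2)*(-1994))/((I*√5406599)) = (166 - 82751)*(-I*√5406599/5406599) = -(-82585)*I*√5406599/5406599 = 82585*I*√5406599/5406599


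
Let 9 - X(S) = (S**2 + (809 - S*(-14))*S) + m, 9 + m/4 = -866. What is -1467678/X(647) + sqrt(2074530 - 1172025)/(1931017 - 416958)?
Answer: 1467678/6799049 + sqrt(902505)/1514059 ≈ 0.21649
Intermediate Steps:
m = -3500 (m = -36 + 4*(-866) = -36 - 3464 = -3500)
X(S) = 3509 - S**2 - S*(809 + 14*S) (X(S) = 9 - ((S**2 + (809 - S*(-14))*S) - 3500) = 9 - ((S**2 + (809 - (-14)*S)*S) - 3500) = 9 - ((S**2 + (809 + 14*S)*S) - 3500) = 9 - ((S**2 + S*(809 + 14*S)) - 3500) = 9 - (-3500 + S**2 + S*(809 + 14*S)) = 9 + (3500 - S**2 - S*(809 + 14*S)) = 3509 - S**2 - S*(809 + 14*S))
-1467678/X(647) + sqrt(2074530 - 1172025)/(1931017 - 416958) = -1467678/(3509 - 809*647 - 15*647**2) + sqrt(2074530 - 1172025)/(1931017 - 416958) = -1467678/(3509 - 523423 - 15*418609) + sqrt(902505)/1514059 = -1467678/(3509 - 523423 - 6279135) + sqrt(902505)*(1/1514059) = -1467678/(-6799049) + sqrt(902505)/1514059 = -1467678*(-1/6799049) + sqrt(902505)/1514059 = 1467678/6799049 + sqrt(902505)/1514059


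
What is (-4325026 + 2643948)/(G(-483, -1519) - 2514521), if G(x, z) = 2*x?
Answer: 1681078/2515487 ≈ 0.66829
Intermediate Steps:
(-4325026 + 2643948)/(G(-483, -1519) - 2514521) = (-4325026 + 2643948)/(2*(-483) - 2514521) = -1681078/(-966 - 2514521) = -1681078/(-2515487) = -1681078*(-1/2515487) = 1681078/2515487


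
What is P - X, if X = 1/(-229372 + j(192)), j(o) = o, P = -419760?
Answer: -96200596799/229180 ≈ -4.1976e+5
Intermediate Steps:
X = -1/229180 (X = 1/(-229372 + 192) = 1/(-229180) = -1/229180 ≈ -4.3634e-6)
P - X = -419760 - 1*(-1/229180) = -419760 + 1/229180 = -96200596799/229180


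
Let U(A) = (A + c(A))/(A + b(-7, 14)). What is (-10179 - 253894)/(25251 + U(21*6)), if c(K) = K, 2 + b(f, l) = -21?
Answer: -27199519/2601105 ≈ -10.457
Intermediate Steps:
b(f, l) = -23 (b(f, l) = -2 - 21 = -23)
U(A) = 2*A/(-23 + A) (U(A) = (A + A)/(A - 23) = (2*A)/(-23 + A) = 2*A/(-23 + A))
(-10179 - 253894)/(25251 + U(21*6)) = (-10179 - 253894)/(25251 + 2*(21*6)/(-23 + 21*6)) = -264073/(25251 + 2*126/(-23 + 126)) = -264073/(25251 + 2*126/103) = -264073/(25251 + 2*126*(1/103)) = -264073/(25251 + 252/103) = -264073/2601105/103 = -264073*103/2601105 = -27199519/2601105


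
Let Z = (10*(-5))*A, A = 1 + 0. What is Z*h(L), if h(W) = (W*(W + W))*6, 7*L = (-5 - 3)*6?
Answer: -1382400/49 ≈ -28212.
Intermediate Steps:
A = 1
L = -48/7 (L = ((-5 - 3)*6)/7 = (-8*6)/7 = (1/7)*(-48) = -48/7 ≈ -6.8571)
h(W) = 12*W**2 (h(W) = (W*(2*W))*6 = (2*W**2)*6 = 12*W**2)
Z = -50 (Z = (10*(-5))*1 = -50*1 = -50)
Z*h(L) = -600*(-48/7)**2 = -600*2304/49 = -50*27648/49 = -1382400/49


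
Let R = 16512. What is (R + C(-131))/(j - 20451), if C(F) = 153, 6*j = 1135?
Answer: -99990/121571 ≈ -0.82248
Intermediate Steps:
j = 1135/6 (j = (⅙)*1135 = 1135/6 ≈ 189.17)
(R + C(-131))/(j - 20451) = (16512 + 153)/(1135/6 - 20451) = 16665/(-121571/6) = 16665*(-6/121571) = -99990/121571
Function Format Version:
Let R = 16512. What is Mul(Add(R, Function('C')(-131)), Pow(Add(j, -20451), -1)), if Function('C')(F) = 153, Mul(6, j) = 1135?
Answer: Rational(-99990, 121571) ≈ -0.82248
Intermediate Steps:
j = Rational(1135, 6) (j = Mul(Rational(1, 6), 1135) = Rational(1135, 6) ≈ 189.17)
Mul(Add(R, Function('C')(-131)), Pow(Add(j, -20451), -1)) = Mul(Add(16512, 153), Pow(Add(Rational(1135, 6), -20451), -1)) = Mul(16665, Pow(Rational(-121571, 6), -1)) = Mul(16665, Rational(-6, 121571)) = Rational(-99990, 121571)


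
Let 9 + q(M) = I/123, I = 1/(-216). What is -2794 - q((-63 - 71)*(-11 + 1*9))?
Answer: -73991879/26568 ≈ -2785.0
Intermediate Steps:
I = -1/216 ≈ -0.0046296
q(M) = -239113/26568 (q(M) = -9 - 1/216/123 = -9 - 1/216*1/123 = -9 - 1/26568 = -239113/26568)
-2794 - q((-63 - 71)*(-11 + 1*9)) = -2794 - 1*(-239113/26568) = -2794 + 239113/26568 = -73991879/26568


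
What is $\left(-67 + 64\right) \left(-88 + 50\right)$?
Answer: $114$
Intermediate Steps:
$\left(-67 + 64\right) \left(-88 + 50\right) = \left(-3\right) \left(-38\right) = 114$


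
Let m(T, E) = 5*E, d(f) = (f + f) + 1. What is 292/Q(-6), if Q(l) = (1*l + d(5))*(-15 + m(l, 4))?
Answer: 292/25 ≈ 11.680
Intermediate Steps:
d(f) = 1 + 2*f (d(f) = 2*f + 1 = 1 + 2*f)
Q(l) = 55 + 5*l (Q(l) = (1*l + (1 + 2*5))*(-15 + 5*4) = (l + (1 + 10))*(-15 + 20) = (l + 11)*5 = (11 + l)*5 = 55 + 5*l)
292/Q(-6) = 292/(55 + 5*(-6)) = 292/(55 - 30) = 292/25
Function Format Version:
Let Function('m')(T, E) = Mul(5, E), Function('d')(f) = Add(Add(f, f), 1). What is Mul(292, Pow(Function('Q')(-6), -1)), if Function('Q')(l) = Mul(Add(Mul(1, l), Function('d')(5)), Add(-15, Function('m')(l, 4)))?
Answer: Rational(292, 25) ≈ 11.680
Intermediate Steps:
Function('d')(f) = Add(1, Mul(2, f)) (Function('d')(f) = Add(Mul(2, f), 1) = Add(1, Mul(2, f)))
Function('Q')(l) = Add(55, Mul(5, l)) (Function('Q')(l) = Mul(Add(Mul(1, l), Add(1, Mul(2, 5))), Add(-15, Mul(5, 4))) = Mul(Add(l, Add(1, 10)), Add(-15, 20)) = Mul(Add(l, 11), 5) = Mul(Add(11, l), 5) = Add(55, Mul(5, l)))
Mul(292, Pow(Function('Q')(-6), -1)) = Mul(292, Pow(Add(55, Mul(5, -6)), -1)) = Mul(292, Pow(Add(55, -30), -1)) = Mul(292, Pow(25, -1)) = Mul(292, Rational(1, 25)) = Rational(292, 25)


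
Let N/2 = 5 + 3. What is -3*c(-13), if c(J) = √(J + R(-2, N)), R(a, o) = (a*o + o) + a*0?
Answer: -3*I*√29 ≈ -16.155*I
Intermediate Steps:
N = 16 (N = 2*(5 + 3) = 2*8 = 16)
R(a, o) = o + a*o (R(a, o) = (o + a*o) + 0 = o + a*o)
c(J) = √(-16 + J) (c(J) = √(J + 16*(1 - 2)) = √(J + 16*(-1)) = √(J - 16) = √(-16 + J))
-3*c(-13) = -3*√(-16 - 13) = -3*I*√29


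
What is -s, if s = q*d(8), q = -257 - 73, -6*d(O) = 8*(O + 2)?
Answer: -4400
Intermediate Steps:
d(O) = -8/3 - 4*O/3 (d(O) = -4*(O + 2)/3 = -4*(2 + O)/3 = -(16 + 8*O)/6 = -8/3 - 4*O/3)
q = -330
s = 4400 (s = -330*(-8/3 - 4/3*8) = -330*(-8/3 - 32/3) = -330*(-40/3) = 4400)
-s = -1*4400 = -4400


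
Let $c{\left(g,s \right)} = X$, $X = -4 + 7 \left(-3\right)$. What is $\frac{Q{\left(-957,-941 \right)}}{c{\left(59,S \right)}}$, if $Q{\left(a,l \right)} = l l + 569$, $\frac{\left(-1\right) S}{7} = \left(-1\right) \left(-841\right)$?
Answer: $-35442$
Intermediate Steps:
$S = -5887$ ($S = - 7 \left(\left(-1\right) \left(-841\right)\right) = \left(-7\right) 841 = -5887$)
$X = -25$ ($X = -4 - 21 = -25$)
$c{\left(g,s \right)} = -25$
$Q{\left(a,l \right)} = 569 + l^{2}$ ($Q{\left(a,l \right)} = l^{2} + 569 = 569 + l^{2}$)
$\frac{Q{\left(-957,-941 \right)}}{c{\left(59,S \right)}} = \frac{569 + \left(-941\right)^{2}}{-25} = \left(569 + 885481\right) \left(- \frac{1}{25}\right) = 886050 \left(- \frac{1}{25}\right) = -35442$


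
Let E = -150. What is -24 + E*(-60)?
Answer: 8976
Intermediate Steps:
-24 + E*(-60) = -24 - 150*(-60) = -24 + 9000 = 8976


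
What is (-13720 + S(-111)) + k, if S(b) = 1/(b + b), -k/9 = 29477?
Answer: -61940887/222 ≈ -2.7901e+5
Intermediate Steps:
k = -265293 (k = -9*29477 = -265293)
S(b) = 1/(2*b)
(-13720 + S(-111)) + k = (-13720 + (1/2)/(-111)) - 265293 = (-13720 + (1/2)*(-1/111)) - 265293 = (-13720 - 1/222) - 265293 = -3045841/222 - 265293 = -61940887/222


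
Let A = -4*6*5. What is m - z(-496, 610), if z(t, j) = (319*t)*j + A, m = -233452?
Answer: 96283308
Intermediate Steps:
A = -120 (A = -24*5 = -120)
z(t, j) = -120 + 319*j*t (z(t, j) = (319*t)*j - 120 = 319*j*t - 120 = -120 + 319*j*t)
m - z(-496, 610) = -233452 - (-120 + 319*610*(-496)) = -233452 - (-120 - 96516640) = -233452 - 1*(-96516760) = -233452 + 96516760 = 96283308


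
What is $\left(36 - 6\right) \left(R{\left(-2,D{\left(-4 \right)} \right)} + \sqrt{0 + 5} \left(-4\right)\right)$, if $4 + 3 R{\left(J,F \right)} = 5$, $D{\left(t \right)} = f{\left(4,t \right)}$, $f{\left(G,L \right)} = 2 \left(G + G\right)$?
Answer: $10 - 120 \sqrt{5} \approx -258.33$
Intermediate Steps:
$f{\left(G,L \right)} = 4 G$ ($f{\left(G,L \right)} = 2 \cdot 2 G = 4 G$)
$D{\left(t \right)} = 16$ ($D{\left(t \right)} = 4 \cdot 4 = 16$)
$R{\left(J,F \right)} = \frac{1}{3}$ ($R{\left(J,F \right)} = - \frac{4}{3} + \frac{1}{3} \cdot 5 = - \frac{4}{3} + \frac{5}{3} = \frac{1}{3}$)
$\left(36 - 6\right) \left(R{\left(-2,D{\left(-4 \right)} \right)} + \sqrt{0 + 5} \left(-4\right)\right) = \left(36 - 6\right) \left(\frac{1}{3} + \sqrt{0 + 5} \left(-4\right)\right) = 30 \left(\frac{1}{3} + \sqrt{5} \left(-4\right)\right) = 30 \left(\frac{1}{3} - 4 \sqrt{5}\right) = 10 - 120 \sqrt{5}$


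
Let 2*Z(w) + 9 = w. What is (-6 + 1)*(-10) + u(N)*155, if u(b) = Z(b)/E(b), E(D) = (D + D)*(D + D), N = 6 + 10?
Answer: 103485/2048 ≈ 50.530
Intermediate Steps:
N = 16
Z(w) = -9/2 + w/2
E(D) = 4*D**2 (E(D) = (2*D)*(2*D) = 4*D**2)
u(b) = (-9/2 + b/2)/(4*b**2) (u(b) = (-9/2 + b/2)/((4*b**2)) = (-9/2 + b/2)*(1/(4*b**2)) = (-9/2 + b/2)/(4*b**2))
(-6 + 1)*(-10) + u(N)*155 = (-6 + 1)*(-10) + ((1/8)*(-9 + 16)/16**2)*155 = -5*(-10) + ((1/8)*(1/256)*7)*155 = 50 + (7/2048)*155 = 50 + 1085/2048 = 103485/2048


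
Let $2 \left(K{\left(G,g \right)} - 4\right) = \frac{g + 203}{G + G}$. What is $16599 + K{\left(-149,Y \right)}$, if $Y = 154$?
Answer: $\frac{9895031}{596} \approx 16602.0$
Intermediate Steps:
$K{\left(G,g \right)} = 4 + \frac{203 + g}{4 G}$ ($K{\left(G,g \right)} = 4 + \frac{\left(g + 203\right) \frac{1}{G + G}}{2} = 4 + \frac{\left(203 + g\right) \frac{1}{2 G}}{2} = 4 + \frac{\frac{1}{2} \frac{1}{G} \left(203 + g\right)}{2} = 4 + \frac{203 + g}{4 G}$)
$16599 + K{\left(-149,Y \right)} = 16599 + \frac{203 + 154 + 16 \left(-149\right)}{4 \left(-149\right)} = 16599 + \frac{1}{4} \left(- \frac{1}{149}\right) \left(203 + 154 - 2384\right) = 16599 + \frac{1}{4} \left(- \frac{1}{149}\right) \left(-2027\right) = 16599 + \frac{2027}{596} = \frac{9895031}{596}$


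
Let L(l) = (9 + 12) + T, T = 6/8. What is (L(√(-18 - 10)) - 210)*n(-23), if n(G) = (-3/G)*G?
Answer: 2259/4 ≈ 564.75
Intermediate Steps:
T = ¾ (T = 6*(⅛) = ¾ ≈ 0.75000)
n(G) = -3
L(l) = 87/4 (L(l) = (9 + 12) + ¾ = 21 + ¾ = 87/4)
(L(√(-18 - 10)) - 210)*n(-23) = (87/4 - 210)*(-3) = -753/4*(-3) = 2259/4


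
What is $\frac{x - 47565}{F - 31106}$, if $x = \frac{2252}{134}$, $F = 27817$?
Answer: $\frac{3185729}{220363} \approx 14.457$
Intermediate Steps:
$x = \frac{1126}{67}$ ($x = 2252 \cdot \frac{1}{134} = \frac{1126}{67} \approx 16.806$)
$\frac{x - 47565}{F - 31106} = \frac{\frac{1126}{67} - 47565}{27817 - 31106} = - \frac{3185729}{67 \left(-3289\right)} = \left(- \frac{3185729}{67}\right) \left(- \frac{1}{3289}\right) = \frac{3185729}{220363}$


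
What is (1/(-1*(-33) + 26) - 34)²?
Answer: 4020025/3481 ≈ 1154.8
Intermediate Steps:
(1/(-1*(-33) + 26) - 34)² = (1/(33 + 26) - 34)² = (1/59 - 34)² = (-2005/59)² = 4020025/3481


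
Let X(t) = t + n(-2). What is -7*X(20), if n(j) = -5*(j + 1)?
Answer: -175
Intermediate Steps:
n(j) = -5 - 5*j (n(j) = -5*(1 + j) = -5 - 5*j)
X(t) = 5 + t (X(t) = t + (-5 - 5*(-2)) = t + (-5 + 10) = t + 5 = 5 + t)
-7*X(20) = -7*(5 + 20) = -7*25 = -175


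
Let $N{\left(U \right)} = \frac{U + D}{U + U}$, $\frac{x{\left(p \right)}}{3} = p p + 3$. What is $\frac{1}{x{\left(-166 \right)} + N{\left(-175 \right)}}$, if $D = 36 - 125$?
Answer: $\frac{175}{14468607} \approx 1.2095 \cdot 10^{-5}$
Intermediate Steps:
$D = -89$
$x{\left(p \right)} = 9 + 3 p^{2}$ ($x{\left(p \right)} = 3 \left(p p + 3\right) = 3 \left(p^{2} + 3\right) = 3 \left(3 + p^{2}\right) = 9 + 3 p^{2}$)
$N{\left(U \right)} = \frac{-89 + U}{2 U}$ ($N{\left(U \right)} = \frac{U - 89}{U + U} = \frac{-89 + U}{2 U}$)
$\frac{1}{x{\left(-166 \right)} + N{\left(-175 \right)}} = \frac{1}{\left(9 + 3 \left(-166\right)^{2}\right) + \frac{-89 - 175}{2 \left(-175\right)}} = \frac{1}{\left(9 + 3 \cdot 27556\right) + \frac{1}{2} \left(- \frac{1}{175}\right) \left(-264\right)} = \frac{1}{\left(9 + 82668\right) + \frac{132}{175}} = \frac{1}{82677 + \frac{132}{175}} = \frac{1}{\frac{14468607}{175}} = \frac{175}{14468607}$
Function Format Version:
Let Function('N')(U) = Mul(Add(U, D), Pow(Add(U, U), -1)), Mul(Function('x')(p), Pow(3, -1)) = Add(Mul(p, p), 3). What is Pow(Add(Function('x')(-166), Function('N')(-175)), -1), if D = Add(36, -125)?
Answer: Rational(175, 14468607) ≈ 1.2095e-5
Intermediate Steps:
D = -89
Function('x')(p) = Add(9, Mul(3, Pow(p, 2))) (Function('x')(p) = Mul(3, Add(Mul(p, p), 3)) = Mul(3, Add(Pow(p, 2), 3)) = Mul(3, Add(3, Pow(p, 2))) = Add(9, Mul(3, Pow(p, 2))))
Function('N')(U) = Mul(Rational(1, 2), Pow(U, -1), Add(-89, U)) (Function('N')(U) = Mul(Add(U, -89), Pow(Add(U, U), -1)) = Mul(Add(-89, U), Pow(Mul(2, U), -1)) = Mul(Add(-89, U), Mul(Rational(1, 2), Pow(U, -1))) = Mul(Rational(1, 2), Pow(U, -1), Add(-89, U)))
Pow(Add(Function('x')(-166), Function('N')(-175)), -1) = Pow(Add(Add(9, Mul(3, Pow(-166, 2))), Mul(Rational(1, 2), Pow(-175, -1), Add(-89, -175))), -1) = Pow(Add(Add(9, Mul(3, 27556)), Mul(Rational(1, 2), Rational(-1, 175), -264)), -1) = Pow(Add(Add(9, 82668), Rational(132, 175)), -1) = Pow(Add(82677, Rational(132, 175)), -1) = Pow(Rational(14468607, 175), -1) = Rational(175, 14468607)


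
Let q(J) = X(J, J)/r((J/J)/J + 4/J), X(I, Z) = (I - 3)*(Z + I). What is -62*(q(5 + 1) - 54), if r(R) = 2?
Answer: 2232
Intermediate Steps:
X(I, Z) = (-3 + I)*(I + Z)
q(J) = J² - 3*J (q(J) = (J² - 3*J - 3*J + J*J)/2 = (J² - 3*J - 3*J + J²)*(½) = (-6*J + 2*J²)*(½) = J² - 3*J)
-62*(q(5 + 1) - 54) = -62*((5 + 1)*(-3 + (5 + 1)) - 54) = -62*(6*(-3 + 6) - 54) = -62*(6*3 - 54) = -62*(18 - 54) = -62*(-36) = 2232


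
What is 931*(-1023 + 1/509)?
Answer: -484777286/509 ≈ -9.5241e+5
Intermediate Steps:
931*(-1023 + 1/509) = 931*(-520706/509) = -484777286/509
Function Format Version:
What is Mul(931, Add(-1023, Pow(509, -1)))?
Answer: Rational(-484777286, 509) ≈ -9.5241e+5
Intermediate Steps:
Mul(931, Add(-1023, Pow(509, -1))) = Mul(931, Add(-1023, Rational(1, 509))) = Mul(931, Rational(-520706, 509)) = Rational(-484777286, 509)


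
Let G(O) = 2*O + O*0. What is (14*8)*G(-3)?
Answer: -672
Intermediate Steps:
G(O) = 2*O (G(O) = 2*O + 0 = 2*O)
(14*8)*G(-3) = (14*8)*(2*(-3)) = 112*(-6) = -672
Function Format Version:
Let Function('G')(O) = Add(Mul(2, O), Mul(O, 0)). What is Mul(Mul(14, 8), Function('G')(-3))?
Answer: -672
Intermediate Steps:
Function('G')(O) = Mul(2, O) (Function('G')(O) = Add(Mul(2, O), 0) = Mul(2, O))
Mul(Mul(14, 8), Function('G')(-3)) = Mul(Mul(14, 8), Mul(2, -3)) = Mul(112, -6) = -672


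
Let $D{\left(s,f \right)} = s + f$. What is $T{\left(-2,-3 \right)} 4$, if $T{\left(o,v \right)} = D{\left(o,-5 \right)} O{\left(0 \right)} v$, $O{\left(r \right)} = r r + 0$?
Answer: $0$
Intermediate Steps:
$D{\left(s,f \right)} = f + s$
$O{\left(r \right)} = r^{2}$ ($O{\left(r \right)} = r^{2} + 0 = r^{2}$)
$T{\left(o,v \right)} = 0$ ($T{\left(o,v \right)} = \left(-5 + o\right) 0^{2} v = \left(-5 + o\right) 0 v = 0 v = 0$)
$T{\left(-2,-3 \right)} 4 = 0 \cdot 4 = 0$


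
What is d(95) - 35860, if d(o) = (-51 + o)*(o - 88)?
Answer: -35552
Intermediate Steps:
d(o) = (-88 + o)*(-51 + o) (d(o) = (-51 + o)*(-88 + o) = (-88 + o)*(-51 + o))
d(95) - 35860 = (4488 + 95**2 - 139*95) - 35860 = (4488 + 9025 - 13205) - 35860 = 308 - 35860 = -35552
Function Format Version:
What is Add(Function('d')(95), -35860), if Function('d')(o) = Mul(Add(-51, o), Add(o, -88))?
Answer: -35552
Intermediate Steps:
Function('d')(o) = Mul(Add(-88, o), Add(-51, o)) (Function('d')(o) = Mul(Add(-51, o), Add(-88, o)) = Mul(Add(-88, o), Add(-51, o)))
Add(Function('d')(95), -35860) = Add(Add(4488, Pow(95, 2), Mul(-139, 95)), -35860) = Add(Add(4488, 9025, -13205), -35860) = Add(308, -35860) = -35552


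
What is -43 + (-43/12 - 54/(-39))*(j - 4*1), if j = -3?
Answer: -4307/156 ≈ -27.609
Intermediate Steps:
-43 + (-43/12 - 54/(-39))*(j - 4*1) = -43 + (-43/12 - 54/(-39))*(-3 - 4*1) = -43 + (-43*1/12 - 54*(-1/39))*(-3 - 4) = -43 + (-43/12 + 18/13)*(-7) = -43 - 343/156*(-7) = -43 + 2401/156 = -4307/156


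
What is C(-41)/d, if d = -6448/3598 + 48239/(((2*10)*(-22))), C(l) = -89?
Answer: 70448840/88200521 ≈ 0.79873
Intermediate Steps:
d = -88200521/791560 (d = -6448*1/3598 + 48239/((20*(-22))) = -3224/1799 + 48239/(-440) = -3224/1799 + 48239*(-1/440) = -3224/1799 - 48239/440 = -88200521/791560 ≈ -111.43)
C(-41)/d = -89/(-88200521/791560) = -89*(-791560/88200521) = 70448840/88200521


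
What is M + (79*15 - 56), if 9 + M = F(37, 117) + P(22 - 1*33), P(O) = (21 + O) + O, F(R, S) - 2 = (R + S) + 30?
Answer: 1305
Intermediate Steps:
F(R, S) = 32 + R + S (F(R, S) = 2 + ((R + S) + 30) = 2 + (30 + R + S) = 32 + R + S)
P(O) = 21 + 2*O
M = 176 (M = -9 + ((32 + 37 + 117) + (21 + 2*(22 - 1*33))) = -9 + (186 + (21 + 2*(22 - 33))) = -9 + (186 + (21 + 2*(-11))) = -9 + (186 + (21 - 22)) = -9 + (186 - 1) = -9 + 185 = 176)
M + (79*15 - 56) = 176 + (79*15 - 56) = 176 + (1185 - 56) = 176 + 1129 = 1305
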